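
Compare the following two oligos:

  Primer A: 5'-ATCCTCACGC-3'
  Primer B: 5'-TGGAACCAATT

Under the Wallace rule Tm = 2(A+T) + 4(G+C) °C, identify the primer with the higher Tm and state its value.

Primer A, 32°C

Primer A: A+T=4, G+C=6 → Tm = 2(4)+4(6) = 32°C
Primer B: A+T=7, G+C=4 → Tm = 2(7)+4(4) = 30°C
32°C vs 30°C → primer A is higher.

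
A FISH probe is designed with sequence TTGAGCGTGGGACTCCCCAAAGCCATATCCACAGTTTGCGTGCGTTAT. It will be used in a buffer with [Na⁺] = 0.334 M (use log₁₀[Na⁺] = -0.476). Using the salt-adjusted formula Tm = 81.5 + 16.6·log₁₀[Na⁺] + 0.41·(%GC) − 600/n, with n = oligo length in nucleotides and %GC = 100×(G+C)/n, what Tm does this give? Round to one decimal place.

Length n = 48. Base counts: C=13, G=12, T=13, A=10
G+C = 25, so %GC = 25/48 × 100 = 52.083%
Salt term: 16.6 × (-0.476) = -7.902
GC term: 0.41 × 52.083 = 21.354; length term: −600/48 = −12.5
Tm = 81.5 + (-7.902) + 21.354 − 12.5 = 82.452 → 82.5°C

82.5°C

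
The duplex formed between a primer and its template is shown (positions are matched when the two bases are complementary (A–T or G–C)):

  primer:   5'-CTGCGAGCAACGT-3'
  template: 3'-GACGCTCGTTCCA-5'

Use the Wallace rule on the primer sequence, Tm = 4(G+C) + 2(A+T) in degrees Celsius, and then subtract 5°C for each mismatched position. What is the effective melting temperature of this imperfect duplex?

37°C

Primer base counts: A=3, T=2, G=4, C=4 → A+T=5, G+C=8
Perfect-match Tm = 2(5) + 4(8) = 10 + 32 = 42°C
Mismatches (positions where the bases are not complementary): 1 (at position 11)
Effective Tm = 42 − 1×5 = 42 − 5 = 37°C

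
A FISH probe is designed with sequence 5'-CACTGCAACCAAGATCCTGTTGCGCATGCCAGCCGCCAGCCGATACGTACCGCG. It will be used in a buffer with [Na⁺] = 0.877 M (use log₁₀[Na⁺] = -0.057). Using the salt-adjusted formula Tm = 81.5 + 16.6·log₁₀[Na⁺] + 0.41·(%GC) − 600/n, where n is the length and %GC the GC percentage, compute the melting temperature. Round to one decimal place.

Length n = 54. Counting bases: T=8, A=12, G=13, C=21
G+C = 34, so %GC = 34/54 × 100 = 62.963%
Salt term: 16.6 × (-0.057) = -0.946
GC term: 0.41 × 62.963 = 25.815; length term: −600/54 = −11.111
Tm = 81.5 + (-0.946) + 25.815 − 11.111 = 95.258 → 95.3°C

95.3°C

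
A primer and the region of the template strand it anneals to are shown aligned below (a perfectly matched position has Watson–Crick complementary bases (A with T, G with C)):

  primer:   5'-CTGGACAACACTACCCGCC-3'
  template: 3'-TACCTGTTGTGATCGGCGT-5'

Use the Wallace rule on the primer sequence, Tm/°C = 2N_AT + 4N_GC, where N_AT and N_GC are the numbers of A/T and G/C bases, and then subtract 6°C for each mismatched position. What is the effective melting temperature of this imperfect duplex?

Primer base counts: A=5, T=2, G=3, C=9 → A+T=7, G+C=12
Perfect-match Tm = 2(7) + 4(12) = 14 + 48 = 62°C
Mismatches (positions where the bases are not complementary): 3 (at positions 1, 14, 19)
Effective Tm = 62 − 3×6 = 62 − 18 = 44°C

44°C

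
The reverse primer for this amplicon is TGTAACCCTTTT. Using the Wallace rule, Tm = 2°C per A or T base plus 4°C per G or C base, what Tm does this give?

32°C

Scanning the sequence gives G=1, T=6, A=2, C=3.
A+T = 8, G+C = 4
Tm = 4·4 + 2·8 = 16 + 16 = 32°C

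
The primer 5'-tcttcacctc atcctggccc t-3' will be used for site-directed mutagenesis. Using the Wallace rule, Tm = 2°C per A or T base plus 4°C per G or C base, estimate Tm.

66°C

Base counts: A=2, G=2, C=10, T=7
AT pairs contribute 9, GC pairs contribute 12.
Tm = 2(9) + 4(12) = 18 + 48 = 66°C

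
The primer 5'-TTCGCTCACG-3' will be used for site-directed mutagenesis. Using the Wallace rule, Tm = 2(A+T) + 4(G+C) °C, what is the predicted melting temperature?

Base counts: T=3, G=2, A=1, C=4
AT pairs contribute 4, GC pairs contribute 6.
Tm = 2(4) + 4(6) = 8 + 24 = 32°C

32°C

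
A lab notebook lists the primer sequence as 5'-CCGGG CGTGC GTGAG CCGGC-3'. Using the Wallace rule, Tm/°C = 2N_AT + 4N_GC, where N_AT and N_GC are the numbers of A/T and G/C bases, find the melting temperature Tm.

74°C

Scanning the sequence gives T=2, C=7, G=10, A=1.
So N_AT = 3 and N_GC = 17.
Tm = 4·17 + 2·3 = 68 + 6 = 74°C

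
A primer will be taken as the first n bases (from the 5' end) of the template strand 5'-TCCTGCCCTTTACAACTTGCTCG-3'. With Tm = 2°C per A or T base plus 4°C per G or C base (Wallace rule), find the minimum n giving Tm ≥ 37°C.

First 12 bases: TCCTGCCCTTTA → Tm = 36°C (< 37°C)
First 13 bases: TCCTGCCCTTTAC → Tm = 40°C (≥ 37°C)
Each additional base adds 2°C (A/T) or 4°C (G/C), so Tm is non-decreasing in n; n = 13 is the first length to reach 37°C.

n = 13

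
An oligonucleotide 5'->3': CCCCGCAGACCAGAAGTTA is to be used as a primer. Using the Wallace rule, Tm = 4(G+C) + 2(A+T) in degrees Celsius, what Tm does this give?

Scanning the sequence gives C=7, T=2, A=6, G=4.
A+T = 8, G+C = 11
Tm = 4·11 + 2·8 = 44 + 16 = 60°C

60°C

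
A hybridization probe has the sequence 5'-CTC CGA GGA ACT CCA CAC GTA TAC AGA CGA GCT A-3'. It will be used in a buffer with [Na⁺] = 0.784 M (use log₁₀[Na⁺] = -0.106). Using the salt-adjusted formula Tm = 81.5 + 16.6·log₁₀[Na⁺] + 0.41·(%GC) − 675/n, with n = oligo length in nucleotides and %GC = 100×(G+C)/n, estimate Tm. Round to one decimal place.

Length n = 34. T=5, C=11, G=7, A=11
G+C = 18, so %GC = 18/34 × 100 = 52.941%
Salt term: 16.6 × (-0.106) = -1.76
GC term: 0.41 × 52.941 = 21.706; length term: −675/34 = −19.853
Tm = 81.5 + (-1.76) + 21.706 − 19.853 = 81.593 → 81.6°C

81.6°C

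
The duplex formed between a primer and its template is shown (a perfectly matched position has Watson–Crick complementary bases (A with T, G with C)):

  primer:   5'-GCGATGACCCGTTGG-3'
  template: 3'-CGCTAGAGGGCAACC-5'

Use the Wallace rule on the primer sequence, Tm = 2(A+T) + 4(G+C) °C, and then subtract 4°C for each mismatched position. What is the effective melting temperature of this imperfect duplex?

42°C

Primer base counts: A=2, T=3, G=6, C=4 → A+T=5, G+C=10
Perfect-match Tm = 2(5) + 4(10) = 10 + 40 = 50°C
Mismatches (positions where the bases are not complementary): 2 (at positions 6, 7)
Effective Tm = 50 − 2×4 = 50 − 8 = 42°C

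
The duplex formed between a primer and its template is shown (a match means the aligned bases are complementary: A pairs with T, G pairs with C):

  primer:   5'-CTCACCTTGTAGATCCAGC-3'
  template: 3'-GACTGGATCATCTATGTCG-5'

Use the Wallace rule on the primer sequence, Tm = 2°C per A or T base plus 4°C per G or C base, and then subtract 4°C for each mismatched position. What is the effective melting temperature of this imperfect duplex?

46°C

Primer base counts: A=4, T=5, G=3, C=7 → A+T=9, G+C=10
Perfect-match Tm = 2(9) + 4(10) = 18 + 40 = 58°C
Mismatches (positions where the bases are not complementary): 3 (at positions 3, 8, 15)
Effective Tm = 58 − 3×4 = 58 − 12 = 46°C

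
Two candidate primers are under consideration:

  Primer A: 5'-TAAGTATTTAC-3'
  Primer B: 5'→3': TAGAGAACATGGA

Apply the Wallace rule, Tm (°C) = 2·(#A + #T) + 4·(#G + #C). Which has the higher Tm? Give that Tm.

Primer B, 36°C

Primer A: A+T=9, G+C=2 → Tm = 2(9)+4(2) = 26°C
Primer B: A+T=8, G+C=5 → Tm = 2(8)+4(5) = 36°C
26°C vs 36°C → primer B is higher.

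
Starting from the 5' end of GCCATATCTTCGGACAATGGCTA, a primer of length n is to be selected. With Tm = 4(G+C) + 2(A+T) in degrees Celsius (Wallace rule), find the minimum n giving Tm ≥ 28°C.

n = 10

First 9 bases: GCCATATCT → Tm = 26°C (< 28°C)
First 10 bases: GCCATATCTT → Tm = 28°C (≥ 28°C)
Each additional base adds 2°C (A/T) or 4°C (G/C), so Tm is non-decreasing in n; n = 10 is the first length to reach 28°C.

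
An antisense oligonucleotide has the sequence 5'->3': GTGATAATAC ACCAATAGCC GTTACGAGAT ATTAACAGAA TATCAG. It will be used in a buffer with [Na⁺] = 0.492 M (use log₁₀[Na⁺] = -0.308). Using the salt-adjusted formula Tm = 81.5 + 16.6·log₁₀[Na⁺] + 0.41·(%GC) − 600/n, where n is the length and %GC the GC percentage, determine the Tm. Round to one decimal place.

Length n = 46. C=8, G=8, A=19, T=11
G+C = 16, so %GC = 16/46 × 100 = 34.783%
Salt term: 16.6 × (-0.308) = -5.113
GC term: 0.41 × 34.783 = 14.261; length term: −600/46 = −13.043
Tm = 81.5 + (-5.113) + 14.261 − 13.043 = 77.605 → 77.6°C

77.6°C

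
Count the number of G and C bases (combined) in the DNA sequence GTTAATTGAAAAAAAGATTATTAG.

4

Scanning the sequence gives G=4, A=12, C=0, T=8.
Total G or C: 4 + 0 = 4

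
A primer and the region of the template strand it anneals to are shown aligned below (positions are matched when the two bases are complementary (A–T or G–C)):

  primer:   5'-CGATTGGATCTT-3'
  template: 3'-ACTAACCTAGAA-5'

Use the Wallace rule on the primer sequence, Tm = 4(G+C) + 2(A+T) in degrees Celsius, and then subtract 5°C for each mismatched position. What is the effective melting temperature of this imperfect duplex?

29°C

Primer base counts: A=2, T=5, G=3, C=2 → A+T=7, G+C=5
Perfect-match Tm = 2(7) + 4(5) = 14 + 20 = 34°C
Mismatches (positions where the bases are not complementary): 1 (at position 1)
Effective Tm = 34 − 1×5 = 34 − 5 = 29°C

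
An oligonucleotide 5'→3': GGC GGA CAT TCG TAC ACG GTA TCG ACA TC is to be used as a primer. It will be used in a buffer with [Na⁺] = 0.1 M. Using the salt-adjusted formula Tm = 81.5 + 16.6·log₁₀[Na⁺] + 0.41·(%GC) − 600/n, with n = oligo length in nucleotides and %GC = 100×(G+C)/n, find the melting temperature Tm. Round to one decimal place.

66.8°C

Length n = 29. T=6, A=7, C=8, G=8
G+C = 16, so %GC = 16/29 × 100 = 55.172%
Salt term: 16.6 × (-1) = -16.6
GC term: 0.41 × 55.172 = 22.621; length term: −600/29 = −20.69
Tm = 81.5 + (-16.6) + 22.621 − 20.69 = 66.831 → 66.8°C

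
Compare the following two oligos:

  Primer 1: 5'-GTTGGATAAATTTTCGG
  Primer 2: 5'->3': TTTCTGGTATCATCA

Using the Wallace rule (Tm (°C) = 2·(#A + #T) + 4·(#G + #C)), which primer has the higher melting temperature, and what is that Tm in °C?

Primer 1: A+T=11, G+C=6 → Tm = 2(11)+4(6) = 46°C
Primer 2: A+T=10, G+C=5 → Tm = 2(10)+4(5) = 40°C
46°C vs 40°C → primer 1 is higher.

Primer 1, 46°C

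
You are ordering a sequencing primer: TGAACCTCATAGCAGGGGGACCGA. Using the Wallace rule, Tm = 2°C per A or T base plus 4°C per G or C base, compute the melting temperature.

Scanning the sequence gives T=3, A=7, G=8, C=6.
So N_AT = 10 and N_GC = 14.
Tm = 4·14 + 2·10 = 56 + 20 = 76°C

76°C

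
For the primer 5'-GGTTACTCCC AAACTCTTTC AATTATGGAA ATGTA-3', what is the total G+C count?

12

Base counts: A=11, C=7, T=12, G=5
G+C = 5 + 7 = 12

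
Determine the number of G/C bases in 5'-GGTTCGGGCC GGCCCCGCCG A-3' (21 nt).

18

Base counts: C=9, T=2, G=9, A=1
Total G or C: 9 + 9 = 18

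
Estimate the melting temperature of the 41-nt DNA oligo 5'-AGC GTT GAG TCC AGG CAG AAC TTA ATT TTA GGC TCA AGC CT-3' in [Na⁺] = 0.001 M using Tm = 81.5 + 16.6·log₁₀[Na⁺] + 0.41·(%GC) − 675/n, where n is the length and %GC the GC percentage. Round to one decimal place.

34.2°C

Length n = 41. Base counts: G=10, C=9, T=11, A=11
G+C = 19, so %GC = 19/41 × 100 = 46.341%
Salt term: 16.6 × (-3) = -49.8
GC term: 0.41 × 46.341 = 19; length term: −675/41 = −16.463
Tm = 81.5 + (-49.8) + 19 − 16.463 = 34.237 → 34.2°C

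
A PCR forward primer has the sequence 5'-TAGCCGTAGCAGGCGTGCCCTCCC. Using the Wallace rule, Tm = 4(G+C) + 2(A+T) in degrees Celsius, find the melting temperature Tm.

Scanning the sequence gives C=10, T=4, G=7, A=3.
So N_AT = 7 and N_GC = 17.
Tm = 2×7 + 4×17 = 82°C

82°C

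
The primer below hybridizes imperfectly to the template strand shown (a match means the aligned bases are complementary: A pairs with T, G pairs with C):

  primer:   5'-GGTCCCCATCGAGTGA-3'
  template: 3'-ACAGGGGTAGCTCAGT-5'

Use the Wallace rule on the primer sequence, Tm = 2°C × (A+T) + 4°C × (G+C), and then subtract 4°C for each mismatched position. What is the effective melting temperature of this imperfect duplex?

Primer base counts: A=3, T=3, G=5, C=5 → A+T=6, G+C=10
Perfect-match Tm = 2(6) + 4(10) = 12 + 40 = 52°C
Mismatches (positions where the bases are not complementary): 2 (at positions 1, 15)
Effective Tm = 52 − 2×4 = 52 − 8 = 44°C

44°C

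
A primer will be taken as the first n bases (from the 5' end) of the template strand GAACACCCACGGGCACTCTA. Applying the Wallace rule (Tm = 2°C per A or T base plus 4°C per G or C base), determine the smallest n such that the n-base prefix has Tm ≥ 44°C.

First 12 bases: GAACACCCACGG → Tm = 40°C (< 44°C)
First 13 bases: GAACACCCACGGG → Tm = 44°C (≥ 44°C)
Each additional base adds 2°C (A/T) or 4°C (G/C), so Tm is non-decreasing in n; n = 13 is the first length to reach 44°C.

n = 13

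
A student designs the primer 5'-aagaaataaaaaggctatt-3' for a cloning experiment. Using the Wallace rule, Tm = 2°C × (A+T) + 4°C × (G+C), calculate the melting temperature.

Scanning the sequence gives A=11, C=1, G=3, T=4.
A+T = 15, G+C = 4
Tm = 4·4 + 2·15 = 16 + 30 = 46°C

46°C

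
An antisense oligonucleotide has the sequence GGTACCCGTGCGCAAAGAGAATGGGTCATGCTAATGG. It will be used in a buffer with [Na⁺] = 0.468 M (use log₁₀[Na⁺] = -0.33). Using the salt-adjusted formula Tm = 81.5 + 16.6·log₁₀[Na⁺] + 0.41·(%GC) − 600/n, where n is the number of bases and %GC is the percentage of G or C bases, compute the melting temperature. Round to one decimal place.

Length n = 37. Counting bases: A=10, C=7, T=7, G=13
G+C = 20, so %GC = 20/37 × 100 = 54.054%
Salt term: 16.6 × (-0.33) = -5.478
GC term: 0.41 × 54.054 = 22.162; length term: −600/37 = −16.216
Tm = 81.5 + (-5.478) + 22.162 − 16.216 = 81.968 → 82.0°C

82.0°C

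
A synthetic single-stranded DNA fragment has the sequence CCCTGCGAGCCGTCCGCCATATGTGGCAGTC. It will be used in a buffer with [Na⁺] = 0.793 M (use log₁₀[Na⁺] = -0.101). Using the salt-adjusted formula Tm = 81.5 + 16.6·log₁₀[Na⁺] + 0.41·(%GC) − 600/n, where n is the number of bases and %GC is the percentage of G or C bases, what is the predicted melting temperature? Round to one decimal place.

Length n = 31. Base counts: G=9, A=4, C=12, T=6
G+C = 21, so %GC = 21/31 × 100 = 67.742%
Salt term: 16.6 × (-0.101) = -1.677
GC term: 0.41 × 67.742 = 27.774; length term: −600/31 = −19.355
Tm = 81.5 + (-1.677) + 27.774 − 19.355 = 88.242 → 88.2°C

88.2°C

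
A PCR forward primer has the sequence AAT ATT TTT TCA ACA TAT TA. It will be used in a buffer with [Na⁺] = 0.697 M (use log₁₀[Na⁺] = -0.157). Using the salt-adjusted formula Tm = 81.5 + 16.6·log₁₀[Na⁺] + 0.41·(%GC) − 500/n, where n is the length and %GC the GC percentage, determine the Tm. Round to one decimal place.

58.0°C

Length n = 20. A=8, C=2, T=10, G=0
G+C = 2, so %GC = 2/20 × 100 = 10%
Salt term: 16.6 × (-0.157) = -2.606
GC term: 0.41 × 10 = 4.1; length term: −500/20 = −25
Tm = 81.5 + (-2.606) + 4.1 − 25 = 57.994 → 58.0°C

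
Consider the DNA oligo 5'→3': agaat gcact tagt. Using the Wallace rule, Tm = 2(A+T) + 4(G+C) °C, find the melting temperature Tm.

Base counts: C=2, T=4, G=3, A=5
AT pairs contribute 9, GC pairs contribute 5.
Tm = 2(9) + 4(5) = 18 + 20 = 38°C

38°C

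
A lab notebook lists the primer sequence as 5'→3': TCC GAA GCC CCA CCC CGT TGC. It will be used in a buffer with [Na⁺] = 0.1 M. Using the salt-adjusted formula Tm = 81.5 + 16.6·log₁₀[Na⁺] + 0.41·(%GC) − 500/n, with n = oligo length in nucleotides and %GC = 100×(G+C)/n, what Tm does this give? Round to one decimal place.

Length n = 21. Base counts: G=4, C=11, T=3, A=3
G+C = 15, so %GC = 15/21 × 100 = 71.429%
Salt term: 16.6 × (-1) = -16.6
GC term: 0.41 × 71.429 = 29.286; length term: −500/21 = −23.81
Tm = 81.5 + (-16.6) + 29.286 − 23.81 = 70.376 → 70.4°C

70.4°C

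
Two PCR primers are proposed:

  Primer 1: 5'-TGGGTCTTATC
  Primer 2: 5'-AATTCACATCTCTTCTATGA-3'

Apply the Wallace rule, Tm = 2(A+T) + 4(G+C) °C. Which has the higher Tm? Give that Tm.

Primer 2, 52°C

Primer 1: A+T=6, G+C=5 → Tm = 2(6)+4(5) = 32°C
Primer 2: A+T=14, G+C=6 → Tm = 2(14)+4(6) = 52°C
32°C vs 52°C → primer 2 is higher.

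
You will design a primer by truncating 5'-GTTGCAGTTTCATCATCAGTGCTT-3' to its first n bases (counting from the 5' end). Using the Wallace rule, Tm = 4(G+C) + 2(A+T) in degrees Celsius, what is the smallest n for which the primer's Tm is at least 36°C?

n = 13

First 12 bases: GTTGCAGTTTCA → Tm = 34°C (< 36°C)
First 13 bases: GTTGCAGTTTCAT → Tm = 36°C (≥ 36°C)
Each additional base adds 2°C (A/T) or 4°C (G/C), so Tm is non-decreasing in n; n = 13 is the first length to reach 36°C.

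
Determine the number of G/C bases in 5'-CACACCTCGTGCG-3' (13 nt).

Scanning the sequence gives C=6, T=2, G=3, A=2.
Total G or C: 3 + 6 = 9

9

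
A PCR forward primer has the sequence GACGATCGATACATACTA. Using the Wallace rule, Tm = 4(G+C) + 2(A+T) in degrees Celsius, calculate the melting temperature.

Scanning the sequence gives A=7, G=3, C=4, T=4.
So N_AT = 11 and N_GC = 7.
Tm = 2×11 + 4×7 = 50°C

50°C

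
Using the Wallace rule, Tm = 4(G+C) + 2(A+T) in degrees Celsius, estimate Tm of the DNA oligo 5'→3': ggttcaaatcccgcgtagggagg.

74°C

Scanning the sequence gives A=5, G=9, C=5, T=4.
AT pairs contribute 9, GC pairs contribute 14.
Tm = 2×9 + 4×14 = 74°C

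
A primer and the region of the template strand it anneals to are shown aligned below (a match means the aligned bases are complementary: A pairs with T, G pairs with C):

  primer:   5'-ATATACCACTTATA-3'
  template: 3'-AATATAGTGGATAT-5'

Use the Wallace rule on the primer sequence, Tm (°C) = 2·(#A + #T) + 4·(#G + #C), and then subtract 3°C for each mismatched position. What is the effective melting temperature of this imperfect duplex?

25°C

Primer base counts: A=6, T=5, G=0, C=3 → A+T=11, G+C=3
Perfect-match Tm = 2(11) + 4(3) = 22 + 12 = 34°C
Mismatches (positions where the bases are not complementary): 3 (at positions 1, 6, 10)
Effective Tm = 34 − 3×3 = 34 − 9 = 25°C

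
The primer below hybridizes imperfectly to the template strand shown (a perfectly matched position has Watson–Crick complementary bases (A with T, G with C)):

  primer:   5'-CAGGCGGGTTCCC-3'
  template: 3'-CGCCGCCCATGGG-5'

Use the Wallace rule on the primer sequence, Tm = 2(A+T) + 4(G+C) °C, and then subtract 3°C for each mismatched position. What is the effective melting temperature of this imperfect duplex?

37°C

Primer base counts: A=1, T=2, G=5, C=5 → A+T=3, G+C=10
Perfect-match Tm = 2(3) + 4(10) = 6 + 40 = 46°C
Mismatches (positions where the bases are not complementary): 3 (at positions 1, 2, 10)
Effective Tm = 46 − 3×3 = 46 − 9 = 37°C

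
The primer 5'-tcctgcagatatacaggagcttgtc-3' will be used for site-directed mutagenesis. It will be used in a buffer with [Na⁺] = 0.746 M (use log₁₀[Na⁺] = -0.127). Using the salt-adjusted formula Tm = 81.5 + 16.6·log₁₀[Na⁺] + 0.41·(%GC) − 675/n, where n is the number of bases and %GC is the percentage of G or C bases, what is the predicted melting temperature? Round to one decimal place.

72.1°C

Length n = 25. Counting bases: G=6, T=7, C=6, A=6
G+C = 12, so %GC = 12/25 × 100 = 48%
Salt term: 16.6 × (-0.127) = -2.108
GC term: 0.41 × 48 = 19.68; length term: −675/25 = −27
Tm = 81.5 + (-2.108) + 19.68 − 27 = 72.072 → 72.1°C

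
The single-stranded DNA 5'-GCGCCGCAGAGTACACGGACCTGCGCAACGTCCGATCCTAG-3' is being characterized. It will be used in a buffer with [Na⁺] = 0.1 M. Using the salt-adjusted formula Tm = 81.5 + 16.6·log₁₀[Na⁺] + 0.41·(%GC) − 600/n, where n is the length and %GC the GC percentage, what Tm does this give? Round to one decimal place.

Length n = 41. Counting bases: C=15, T=5, G=12, A=9
G+C = 27, so %GC = 27/41 × 100 = 65.854%
Salt term: 16.6 × (-1) = -16.6
GC term: 0.41 × 65.854 = 27; length term: −600/41 = −14.634
Tm = 81.5 + (-16.6) + 27 − 14.634 = 77.266 → 77.3°C

77.3°C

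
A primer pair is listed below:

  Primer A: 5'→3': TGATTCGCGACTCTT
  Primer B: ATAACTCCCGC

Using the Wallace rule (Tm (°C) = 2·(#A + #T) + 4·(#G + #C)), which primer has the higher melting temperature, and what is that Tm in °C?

Primer A, 44°C

Primer A: A+T=8, G+C=7 → Tm = 2(8)+4(7) = 44°C
Primer B: A+T=5, G+C=6 → Tm = 2(5)+4(6) = 34°C
44°C vs 34°C → primer A is higher.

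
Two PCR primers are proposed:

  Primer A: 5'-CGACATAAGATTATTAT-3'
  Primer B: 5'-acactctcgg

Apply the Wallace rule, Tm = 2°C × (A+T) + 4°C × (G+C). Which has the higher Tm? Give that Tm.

Primer A, 42°C

Primer A: A+T=13, G+C=4 → Tm = 2(13)+4(4) = 42°C
Primer B: A+T=4, G+C=6 → Tm = 2(4)+4(6) = 32°C
42°C vs 32°C → primer A is higher.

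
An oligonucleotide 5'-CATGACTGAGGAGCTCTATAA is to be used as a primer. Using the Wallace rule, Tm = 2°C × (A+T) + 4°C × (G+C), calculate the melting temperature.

60°C

Base counts: G=5, C=4, A=7, T=5
A+T = 12, G+C = 9
Tm = 2×12 + 4×9 = 60°C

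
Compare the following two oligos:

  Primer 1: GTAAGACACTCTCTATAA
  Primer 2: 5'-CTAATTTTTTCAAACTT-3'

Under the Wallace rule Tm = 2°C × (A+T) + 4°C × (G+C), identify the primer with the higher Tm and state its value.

Primer 1, 48°C

Primer 1: A+T=12, G+C=6 → Tm = 2(12)+4(6) = 48°C
Primer 2: A+T=14, G+C=3 → Tm = 2(14)+4(3) = 40°C
48°C vs 40°C → primer 1 is higher.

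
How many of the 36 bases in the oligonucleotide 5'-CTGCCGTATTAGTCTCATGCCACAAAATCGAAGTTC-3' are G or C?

Base counts: C=10, T=10, A=10, G=6
Total G or C: 6 + 10 = 16

16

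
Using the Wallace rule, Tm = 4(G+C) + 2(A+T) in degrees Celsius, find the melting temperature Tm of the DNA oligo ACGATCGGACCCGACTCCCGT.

70°C

Counting bases: T=3, A=4, G=5, C=9
A+T = 7, G+C = 14
Tm = 2×7 + 4×14 = 70°C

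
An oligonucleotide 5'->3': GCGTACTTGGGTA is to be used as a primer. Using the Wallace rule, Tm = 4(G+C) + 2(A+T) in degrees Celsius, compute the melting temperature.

40°C

Base counts: C=2, A=2, G=5, T=4
So N_AT = 6 and N_GC = 7.
Tm = 2×6 + 4×7 = 40°C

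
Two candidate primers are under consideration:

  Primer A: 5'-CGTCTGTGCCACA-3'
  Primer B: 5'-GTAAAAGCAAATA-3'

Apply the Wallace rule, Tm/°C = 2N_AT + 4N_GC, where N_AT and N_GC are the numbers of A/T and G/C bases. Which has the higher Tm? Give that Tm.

Primer A: A+T=5, G+C=8 → Tm = 2(5)+4(8) = 42°C
Primer B: A+T=10, G+C=3 → Tm = 2(10)+4(3) = 32°C
42°C vs 32°C → primer A is higher.

Primer A, 42°C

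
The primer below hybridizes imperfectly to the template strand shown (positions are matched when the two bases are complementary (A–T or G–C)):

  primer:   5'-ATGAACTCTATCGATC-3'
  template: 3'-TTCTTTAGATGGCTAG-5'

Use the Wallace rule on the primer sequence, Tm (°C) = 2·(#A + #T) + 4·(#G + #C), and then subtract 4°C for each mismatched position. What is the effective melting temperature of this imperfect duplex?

32°C

Primer base counts: A=5, T=5, G=2, C=4 → A+T=10, G+C=6
Perfect-match Tm = 2(10) + 4(6) = 20 + 24 = 44°C
Mismatches (positions where the bases are not complementary): 3 (at positions 2, 6, 11)
Effective Tm = 44 − 3×4 = 44 − 12 = 32°C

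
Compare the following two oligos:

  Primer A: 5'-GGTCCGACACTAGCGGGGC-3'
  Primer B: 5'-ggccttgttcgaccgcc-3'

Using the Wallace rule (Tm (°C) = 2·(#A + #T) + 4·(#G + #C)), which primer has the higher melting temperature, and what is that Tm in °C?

Primer A: A+T=5, G+C=14 → Tm = 2(5)+4(14) = 66°C
Primer B: A+T=5, G+C=12 → Tm = 2(5)+4(12) = 58°C
66°C vs 58°C → primer A is higher.

Primer A, 66°C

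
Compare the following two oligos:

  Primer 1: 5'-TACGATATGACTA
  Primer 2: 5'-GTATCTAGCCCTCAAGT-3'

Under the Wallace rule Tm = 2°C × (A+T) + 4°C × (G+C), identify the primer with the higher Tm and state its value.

Primer 1: A+T=9, G+C=4 → Tm = 2(9)+4(4) = 34°C
Primer 2: A+T=9, G+C=8 → Tm = 2(9)+4(8) = 50°C
34°C vs 50°C → primer 2 is higher.

Primer 2, 50°C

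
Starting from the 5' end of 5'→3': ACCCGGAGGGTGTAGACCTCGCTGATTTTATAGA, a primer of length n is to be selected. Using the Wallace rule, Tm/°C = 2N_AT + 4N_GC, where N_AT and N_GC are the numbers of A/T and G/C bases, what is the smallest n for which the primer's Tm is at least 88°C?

n = 28

First 27 bases: ACCCGGAGGGTGTAGACCTCGCTGATT → Tm = 86°C (< 88°C)
First 28 bases: ACCCGGAGGGTGTAGACCTCGCTGATTT → Tm = 88°C (≥ 88°C)
Since every base adds ≥2°C, Tm only increases with n, so the threshold is first crossed at n = 28.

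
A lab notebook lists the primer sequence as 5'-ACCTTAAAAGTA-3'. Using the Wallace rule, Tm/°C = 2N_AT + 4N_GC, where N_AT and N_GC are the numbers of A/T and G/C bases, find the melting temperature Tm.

C=2, G=1, T=3, A=6
So N_AT = 9 and N_GC = 3.
Tm = 4·3 + 2·9 = 12 + 18 = 30°C

30°C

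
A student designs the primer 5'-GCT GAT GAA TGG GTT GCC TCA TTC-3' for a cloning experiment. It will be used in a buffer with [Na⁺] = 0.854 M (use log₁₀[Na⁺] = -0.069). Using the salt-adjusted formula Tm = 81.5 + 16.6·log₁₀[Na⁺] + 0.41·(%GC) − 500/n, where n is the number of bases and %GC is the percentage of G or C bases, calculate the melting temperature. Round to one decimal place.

80.0°C

Length n = 24. Counting bases: A=4, G=7, T=8, C=5
G+C = 12, so %GC = 12/24 × 100 = 50%
Salt term: 16.6 × (-0.069) = -1.145
GC term: 0.41 × 50 = 20.5; length term: −500/24 = −20.833
Tm = 81.5 + (-1.145) + 20.5 − 20.833 = 80.022 → 80.0°C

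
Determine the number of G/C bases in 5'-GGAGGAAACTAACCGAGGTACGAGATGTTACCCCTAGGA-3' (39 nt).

Scanning the sequence gives T=6, C=8, G=12, A=13.
Total G or C: 12 + 8 = 20

20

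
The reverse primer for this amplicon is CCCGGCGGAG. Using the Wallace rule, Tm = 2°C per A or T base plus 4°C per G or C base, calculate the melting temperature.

Scanning the sequence gives T=0, A=1, G=5, C=4.
So N_AT = 1 and N_GC = 9.
Tm = 4·9 + 2·1 = 36 + 2 = 38°C

38°C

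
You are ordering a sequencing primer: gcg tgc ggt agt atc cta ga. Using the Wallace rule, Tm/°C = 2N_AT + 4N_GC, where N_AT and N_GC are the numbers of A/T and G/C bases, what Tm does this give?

A=4, G=7, C=4, T=5
So N_AT = 9 and N_GC = 11.
Tm = 4·11 + 2·9 = 44 + 18 = 62°C

62°C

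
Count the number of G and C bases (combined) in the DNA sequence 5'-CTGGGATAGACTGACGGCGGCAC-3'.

Base counts: A=5, C=6, G=9, T=3
G+C = 9 + 6 = 15

15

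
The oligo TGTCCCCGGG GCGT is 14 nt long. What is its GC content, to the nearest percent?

A=0, G=6, C=5, T=3
G+C = 6 + 5 = 11 out of 14 bases
%GC = 11/14 × 100 = 78.57% ≈ 79%

79%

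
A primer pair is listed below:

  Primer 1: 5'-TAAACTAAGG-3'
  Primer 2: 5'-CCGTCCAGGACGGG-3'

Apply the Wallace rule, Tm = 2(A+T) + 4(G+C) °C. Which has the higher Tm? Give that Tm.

Primer 2, 50°C

Primer 1: A+T=7, G+C=3 → Tm = 2(7)+4(3) = 26°C
Primer 2: A+T=3, G+C=11 → Tm = 2(3)+4(11) = 50°C
26°C vs 50°C → primer 2 is higher.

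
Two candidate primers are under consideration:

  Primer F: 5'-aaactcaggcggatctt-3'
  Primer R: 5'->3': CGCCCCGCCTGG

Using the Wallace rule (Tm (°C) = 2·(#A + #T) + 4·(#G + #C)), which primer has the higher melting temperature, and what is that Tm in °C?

Primer F, 50°C

Primer F: A+T=9, G+C=8 → Tm = 2(9)+4(8) = 50°C
Primer R: A+T=1, G+C=11 → Tm = 2(1)+4(11) = 46°C
50°C vs 46°C → primer F is higher.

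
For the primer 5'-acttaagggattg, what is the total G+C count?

5

A=4, T=4, G=4, C=1
Total G or C: 4 + 1 = 5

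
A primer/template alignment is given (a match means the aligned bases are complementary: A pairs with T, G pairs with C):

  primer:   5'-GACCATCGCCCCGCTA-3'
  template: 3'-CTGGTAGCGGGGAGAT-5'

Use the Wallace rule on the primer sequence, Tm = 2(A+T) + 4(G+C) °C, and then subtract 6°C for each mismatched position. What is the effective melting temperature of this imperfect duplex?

48°C

Primer base counts: A=3, T=2, G=3, C=8 → A+T=5, G+C=11
Perfect-match Tm = 2(5) + 4(11) = 10 + 44 = 54°C
Mismatches (positions where the bases are not complementary): 1 (at position 13)
Effective Tm = 54 − 1×6 = 54 − 6 = 48°C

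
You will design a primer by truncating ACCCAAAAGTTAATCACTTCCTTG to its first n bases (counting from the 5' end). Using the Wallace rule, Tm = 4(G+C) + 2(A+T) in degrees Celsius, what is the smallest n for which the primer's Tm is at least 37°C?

n = 15

First 14 bases: ACCCAAAAGTTAAT → Tm = 36°C (< 37°C)
First 15 bases: ACCCAAAAGTTAATC → Tm = 40°C (≥ 37°C)
Since every base adds ≥2°C, Tm only increases with n, so the threshold is first crossed at n = 15.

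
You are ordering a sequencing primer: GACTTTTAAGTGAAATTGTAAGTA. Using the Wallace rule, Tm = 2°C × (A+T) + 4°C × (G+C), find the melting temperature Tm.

60°C

Counting bases: T=9, A=9, C=1, G=5
AT pairs contribute 18, GC pairs contribute 6.
Tm = 2×18 + 4×6 = 60°C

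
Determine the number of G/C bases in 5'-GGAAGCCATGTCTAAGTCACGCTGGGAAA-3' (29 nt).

15

Base counts: T=5, G=9, A=9, C=6
G+C = 9 + 6 = 15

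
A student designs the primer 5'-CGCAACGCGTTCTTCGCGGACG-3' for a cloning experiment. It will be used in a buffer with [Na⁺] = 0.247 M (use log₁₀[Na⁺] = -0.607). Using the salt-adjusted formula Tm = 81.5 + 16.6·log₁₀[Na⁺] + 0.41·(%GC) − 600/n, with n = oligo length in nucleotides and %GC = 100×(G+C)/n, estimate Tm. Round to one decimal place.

Length n = 22. T=4, C=8, A=3, G=7
G+C = 15, so %GC = 15/22 × 100 = 68.182%
Salt term: 16.6 × (-0.607) = -10.076
GC term: 0.41 × 68.182 = 27.955; length term: −600/22 = −27.273
Tm = 81.5 + (-10.076) + 27.955 − 27.273 = 72.106 → 72.1°C

72.1°C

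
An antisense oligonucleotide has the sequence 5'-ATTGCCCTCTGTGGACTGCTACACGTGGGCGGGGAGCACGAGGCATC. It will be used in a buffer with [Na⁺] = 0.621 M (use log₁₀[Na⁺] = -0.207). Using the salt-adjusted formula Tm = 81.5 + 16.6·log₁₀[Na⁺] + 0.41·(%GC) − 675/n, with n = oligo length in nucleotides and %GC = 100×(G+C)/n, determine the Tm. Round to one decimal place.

89.9°C

Length n = 47. Base counts: C=13, T=9, G=17, A=8
G+C = 30, so %GC = 30/47 × 100 = 63.83%
Salt term: 16.6 × (-0.207) = -3.436
GC term: 0.41 × 63.83 = 26.17; length term: −675/47 = −14.362
Tm = 81.5 + (-3.436) + 26.17 − 14.362 = 89.872 → 89.9°C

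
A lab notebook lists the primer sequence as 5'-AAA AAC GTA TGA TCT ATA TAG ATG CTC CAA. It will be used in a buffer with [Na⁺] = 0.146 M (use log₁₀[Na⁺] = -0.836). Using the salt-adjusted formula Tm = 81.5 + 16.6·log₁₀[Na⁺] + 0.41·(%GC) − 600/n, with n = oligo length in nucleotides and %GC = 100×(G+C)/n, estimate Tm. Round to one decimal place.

Length n = 30. Scanning the sequence gives A=13, T=8, C=5, G=4.
G+C = 9, so %GC = 9/30 × 100 = 30%
Salt term: 16.6 × (-0.836) = -13.878
GC term: 0.41 × 30 = 12.3; length term: −600/30 = −20
Tm = 81.5 + (-13.878) + 12.3 − 20 = 59.922 → 59.9°C

59.9°C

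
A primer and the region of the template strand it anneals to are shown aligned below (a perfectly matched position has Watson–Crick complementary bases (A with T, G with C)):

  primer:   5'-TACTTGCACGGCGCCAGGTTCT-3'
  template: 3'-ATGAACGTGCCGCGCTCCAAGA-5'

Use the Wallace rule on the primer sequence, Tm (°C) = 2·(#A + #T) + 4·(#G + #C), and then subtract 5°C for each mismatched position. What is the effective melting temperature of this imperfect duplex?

65°C

Primer base counts: A=3, T=6, G=6, C=7 → A+T=9, G+C=13
Perfect-match Tm = 2(9) + 4(13) = 18 + 52 = 70°C
Mismatches (positions where the bases are not complementary): 1 (at position 15)
Effective Tm = 70 − 1×5 = 70 − 5 = 65°C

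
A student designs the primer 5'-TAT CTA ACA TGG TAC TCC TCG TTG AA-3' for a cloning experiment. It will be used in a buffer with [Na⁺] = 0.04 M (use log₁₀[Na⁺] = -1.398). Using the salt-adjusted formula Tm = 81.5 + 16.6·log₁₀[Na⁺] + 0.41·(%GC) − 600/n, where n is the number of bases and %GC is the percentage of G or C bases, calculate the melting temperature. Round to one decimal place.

51.0°C

Length n = 26. C=6, G=4, T=9, A=7
G+C = 10, so %GC = 10/26 × 100 = 38.462%
Salt term: 16.6 × (-1.398) = -23.207
GC term: 0.41 × 38.462 = 15.769; length term: −600/26 = −23.077
Tm = 81.5 + (-23.207) + 15.769 − 23.077 = 50.985 → 51.0°C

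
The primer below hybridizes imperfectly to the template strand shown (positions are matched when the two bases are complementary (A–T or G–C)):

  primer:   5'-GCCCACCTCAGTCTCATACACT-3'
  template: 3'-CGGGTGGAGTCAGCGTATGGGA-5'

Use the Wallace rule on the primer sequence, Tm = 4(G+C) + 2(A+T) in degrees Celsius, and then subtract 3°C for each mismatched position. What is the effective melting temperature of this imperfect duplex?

Primer base counts: A=5, T=5, G=2, C=10 → A+T=10, G+C=12
Perfect-match Tm = 2(10) + 4(12) = 20 + 48 = 68°C
Mismatches (positions where the bases are not complementary): 2 (at positions 14, 20)
Effective Tm = 68 − 2×3 = 68 − 6 = 62°C

62°C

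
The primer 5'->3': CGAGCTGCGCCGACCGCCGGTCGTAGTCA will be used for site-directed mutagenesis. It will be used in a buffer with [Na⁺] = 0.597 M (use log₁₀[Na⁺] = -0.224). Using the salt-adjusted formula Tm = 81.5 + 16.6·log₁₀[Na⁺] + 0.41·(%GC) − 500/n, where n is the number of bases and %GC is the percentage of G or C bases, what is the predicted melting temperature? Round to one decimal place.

Length n = 29. Base counts: G=10, A=4, C=11, T=4
G+C = 21, so %GC = 21/29 × 100 = 72.414%
Salt term: 16.6 × (-0.224) = -3.718
GC term: 0.41 × 72.414 = 29.69; length term: −500/29 = −17.241
Tm = 81.5 + (-3.718) + 29.69 − 17.241 = 90.231 → 90.2°C

90.2°C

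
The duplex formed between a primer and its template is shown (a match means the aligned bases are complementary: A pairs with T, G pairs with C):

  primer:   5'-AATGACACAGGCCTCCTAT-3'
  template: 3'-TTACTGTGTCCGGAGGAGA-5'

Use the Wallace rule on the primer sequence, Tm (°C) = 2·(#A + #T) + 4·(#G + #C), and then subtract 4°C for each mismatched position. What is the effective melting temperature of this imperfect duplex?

Primer base counts: A=6, T=4, G=3, C=6 → A+T=10, G+C=9
Perfect-match Tm = 2(10) + 4(9) = 20 + 36 = 56°C
Mismatches (positions where the bases are not complementary): 1 (at position 18)
Effective Tm = 56 − 1×4 = 56 − 4 = 52°C

52°C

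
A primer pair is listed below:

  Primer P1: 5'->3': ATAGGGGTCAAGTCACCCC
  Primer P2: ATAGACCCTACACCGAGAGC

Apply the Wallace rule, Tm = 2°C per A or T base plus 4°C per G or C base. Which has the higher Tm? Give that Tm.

Primer P2, 62°C

Primer P1: A+T=8, G+C=11 → Tm = 2(8)+4(11) = 60°C
Primer P2: A+T=9, G+C=11 → Tm = 2(9)+4(11) = 62°C
60°C vs 62°C → primer P2 is higher.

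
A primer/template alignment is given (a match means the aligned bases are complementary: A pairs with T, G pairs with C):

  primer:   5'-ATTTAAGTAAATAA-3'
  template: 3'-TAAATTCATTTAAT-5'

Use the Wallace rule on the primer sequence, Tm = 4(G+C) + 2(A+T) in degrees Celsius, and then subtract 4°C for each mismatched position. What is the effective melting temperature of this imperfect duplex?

Primer base counts: A=8, T=5, G=1, C=0 → A+T=13, G+C=1
Perfect-match Tm = 2(13) + 4(1) = 26 + 4 = 30°C
Mismatches (positions where the bases are not complementary): 1 (at position 13)
Effective Tm = 30 − 1×4 = 30 − 4 = 26°C

26°C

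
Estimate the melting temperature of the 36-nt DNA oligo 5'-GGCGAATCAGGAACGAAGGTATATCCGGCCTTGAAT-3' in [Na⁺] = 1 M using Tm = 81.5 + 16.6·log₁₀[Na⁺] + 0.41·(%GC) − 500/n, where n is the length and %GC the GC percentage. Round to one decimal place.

Length n = 36. G=11, A=11, T=7, C=7
G+C = 18, so %GC = 18/36 × 100 = 50%
Salt term: 16.6 × (0) = 0
GC term: 0.41 × 50 = 20.5; length term: −500/36 = −13.889
Tm = 81.5 + (0) + 20.5 − 13.889 = 88.111 → 88.1°C

88.1°C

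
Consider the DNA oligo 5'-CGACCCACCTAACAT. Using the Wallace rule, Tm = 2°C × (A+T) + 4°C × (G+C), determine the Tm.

46°C

Counting bases: A=5, C=7, T=2, G=1
A+T = 7, G+C = 8
Tm = 4·8 + 2·7 = 32 + 14 = 46°C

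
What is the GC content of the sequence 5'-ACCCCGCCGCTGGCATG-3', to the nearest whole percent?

76%

Base counts: T=2, A=2, G=5, C=8
G+C = 5 + 8 = 13 out of 17 bases
%GC = 13/17 × 100 = 76.47% ≈ 76%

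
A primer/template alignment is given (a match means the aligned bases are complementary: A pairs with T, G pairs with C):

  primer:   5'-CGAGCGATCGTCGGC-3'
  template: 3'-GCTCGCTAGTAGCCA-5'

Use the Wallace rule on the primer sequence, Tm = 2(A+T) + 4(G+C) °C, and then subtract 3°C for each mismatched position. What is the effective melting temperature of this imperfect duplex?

Primer base counts: A=2, T=2, G=6, C=5 → A+T=4, G+C=11
Perfect-match Tm = 2(4) + 4(11) = 8 + 44 = 52°C
Mismatches (positions where the bases are not complementary): 2 (at positions 10, 15)
Effective Tm = 52 − 2×3 = 52 − 6 = 46°C

46°C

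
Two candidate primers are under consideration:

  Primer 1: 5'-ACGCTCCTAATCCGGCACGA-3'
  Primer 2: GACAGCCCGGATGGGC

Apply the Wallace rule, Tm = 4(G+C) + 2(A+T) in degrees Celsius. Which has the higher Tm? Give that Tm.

Primer 1, 64°C

Primer 1: A+T=8, G+C=12 → Tm = 2(8)+4(12) = 64°C
Primer 2: A+T=4, G+C=12 → Tm = 2(4)+4(12) = 56°C
64°C vs 56°C → primer 1 is higher.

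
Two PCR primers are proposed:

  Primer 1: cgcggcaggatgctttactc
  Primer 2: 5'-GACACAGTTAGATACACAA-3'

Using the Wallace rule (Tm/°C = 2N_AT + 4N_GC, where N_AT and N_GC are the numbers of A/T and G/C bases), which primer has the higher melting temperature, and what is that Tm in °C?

Primer 1, 64°C

Primer 1: A+T=8, G+C=12 → Tm = 2(8)+4(12) = 64°C
Primer 2: A+T=12, G+C=7 → Tm = 2(12)+4(7) = 52°C
64°C vs 52°C → primer 1 is higher.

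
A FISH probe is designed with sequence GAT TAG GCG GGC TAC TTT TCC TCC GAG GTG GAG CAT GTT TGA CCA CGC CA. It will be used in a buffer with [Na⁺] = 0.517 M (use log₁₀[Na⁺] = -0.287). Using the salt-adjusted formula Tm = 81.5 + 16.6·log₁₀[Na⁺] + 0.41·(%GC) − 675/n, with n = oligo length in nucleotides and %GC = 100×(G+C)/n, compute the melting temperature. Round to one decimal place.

Length n = 50. Base counts: C=13, G=15, A=9, T=13
G+C = 28, so %GC = 28/50 × 100 = 56%
Salt term: 16.6 × (-0.287) = -4.764
GC term: 0.41 × 56 = 22.96; length term: −675/50 = −13.5
Tm = 81.5 + (-4.764) + 22.96 − 13.5 = 86.196 → 86.2°C

86.2°C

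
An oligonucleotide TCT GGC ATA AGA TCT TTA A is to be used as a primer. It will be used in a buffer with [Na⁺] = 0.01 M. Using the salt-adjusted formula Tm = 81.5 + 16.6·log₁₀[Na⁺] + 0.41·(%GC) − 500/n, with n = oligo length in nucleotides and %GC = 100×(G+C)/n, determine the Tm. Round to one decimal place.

Length n = 19. Base counts: T=7, A=6, C=3, G=3
G+C = 6, so %GC = 6/19 × 100 = 31.579%
Salt term: 16.6 × (-2) = -33.2
GC term: 0.41 × 31.579 = 12.947; length term: −500/19 = −26.316
Tm = 81.5 + (-33.2) + 12.947 − 26.316 = 34.931 → 34.9°C

34.9°C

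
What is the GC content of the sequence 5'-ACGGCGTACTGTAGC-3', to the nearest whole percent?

C=4, G=5, T=3, A=3
G+C = 5 + 4 = 9 out of 15 bases
%GC = 9/15 × 100 = 60% ≈ 60%

60%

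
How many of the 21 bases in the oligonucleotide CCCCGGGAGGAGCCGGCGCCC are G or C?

Counting bases: C=10, G=9, A=2, T=0
G+C = 9 + 10 = 19

19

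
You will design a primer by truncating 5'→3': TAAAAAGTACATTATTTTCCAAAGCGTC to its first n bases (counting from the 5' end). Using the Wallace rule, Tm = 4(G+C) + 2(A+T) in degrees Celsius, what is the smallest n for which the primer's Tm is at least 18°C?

n = 8

First 7 bases: TAAAAAG → Tm = 16°C (< 18°C)
First 8 bases: TAAAAAGT → Tm = 18°C (≥ 18°C)
Each additional base adds 2°C (A/T) or 4°C (G/C), so Tm is non-decreasing in n; n = 8 is the first length to reach 18°C.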